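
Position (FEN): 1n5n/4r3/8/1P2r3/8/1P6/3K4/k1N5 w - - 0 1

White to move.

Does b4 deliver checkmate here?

no

After b4: black king on a1; in check: no.
Black is not in check, so this cannot be checkmate.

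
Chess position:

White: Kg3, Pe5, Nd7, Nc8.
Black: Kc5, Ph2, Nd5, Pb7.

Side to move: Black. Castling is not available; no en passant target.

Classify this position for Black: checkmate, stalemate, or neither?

neither

Black to move; black king on c5.
In check: yes, from the white knight on d7.
Legal moves for Black: Kc6, Kb5, Kd4, Kc4, Kb4.
Black is in check but has 5 legal moves → neither.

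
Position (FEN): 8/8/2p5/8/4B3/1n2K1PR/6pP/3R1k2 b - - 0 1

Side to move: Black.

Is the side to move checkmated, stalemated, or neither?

checkmate

Black to move; black king on f1.
In check: yes, from the white rook on d1.
King squares — e1: attacked by Rd1; g1: attacked by Rd1; e2: attacked by Ke3; f2: attacked by Ke3; g2: own pawn.
Legal moves for Black: none.
In check with no legal moves → checkmate.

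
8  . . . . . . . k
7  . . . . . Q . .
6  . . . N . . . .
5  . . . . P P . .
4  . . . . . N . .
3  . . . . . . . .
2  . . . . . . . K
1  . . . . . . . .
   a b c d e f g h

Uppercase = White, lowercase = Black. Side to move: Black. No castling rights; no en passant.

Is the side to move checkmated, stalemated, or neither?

stalemate

Black to move; black king on h8.
In check: no.
King squares — g7: attacked by Qf7; h7: attacked by Qf7; g8: attacked by Qf7.
Legal moves for Black: none.
Not in check and no legal moves → stalemate.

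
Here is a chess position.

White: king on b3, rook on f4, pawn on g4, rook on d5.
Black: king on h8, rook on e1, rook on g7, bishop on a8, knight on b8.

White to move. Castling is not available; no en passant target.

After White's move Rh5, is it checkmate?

no

After Rh5: black king on h8; in check: yes, from the white rook on h5.
Black has 2 legal replies: Kg8, Rh7.
In check but a legal move exists → not checkmate.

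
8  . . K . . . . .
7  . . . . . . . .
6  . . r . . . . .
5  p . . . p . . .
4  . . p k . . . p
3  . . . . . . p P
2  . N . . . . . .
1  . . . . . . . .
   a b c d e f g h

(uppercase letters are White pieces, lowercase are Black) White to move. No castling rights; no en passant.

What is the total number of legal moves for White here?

White to move; king on c8.
In check: yes, from the black rook on c6.
Legal moves: Kd8, Kb8, Kd7, Kb7.
Count: 4.

4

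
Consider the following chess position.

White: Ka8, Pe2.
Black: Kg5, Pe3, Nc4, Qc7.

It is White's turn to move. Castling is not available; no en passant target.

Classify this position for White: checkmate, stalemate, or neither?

stalemate

White to move; white king on a8.
In check: no.
King squares — a7: attacked by Qc7; b7: attacked by Qc7; b8: attacked by Qc7.
Legal moves for White: none.
Not in check and no legal moves → stalemate.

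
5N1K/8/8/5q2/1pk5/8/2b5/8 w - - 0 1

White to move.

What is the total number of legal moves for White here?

White to move; king on h8.
In check: no.
Legal moves: Kg8, Kg7, Nh7, Nd7, Ng6, Ne6.
Count: 6.

6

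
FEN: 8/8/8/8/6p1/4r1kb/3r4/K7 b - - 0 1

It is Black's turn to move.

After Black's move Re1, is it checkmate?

yes

After Re1: white king on a1; in check: yes, from the black rook on e1.
King squares — b1: attacked by Re1; a2: attacked by Rd2; b2: attacked by Rd2.
White has no legal moves → checkmate.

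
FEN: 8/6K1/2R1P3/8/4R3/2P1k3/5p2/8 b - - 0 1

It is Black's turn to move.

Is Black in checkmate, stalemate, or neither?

Black to move; black king on e3.
In check: yes, from the white rook on e4.
King squares — d2: available; e2: attacked by Re4; f2: own pawn; d3: available; f3: available; d4: attacked by Pc3; e4: available; f4: attacked by Re4.
Legal moves for Black: Kxe4, Kf3, Kd3, Kd2.
Black is in check but has 4 legal moves → neither.

neither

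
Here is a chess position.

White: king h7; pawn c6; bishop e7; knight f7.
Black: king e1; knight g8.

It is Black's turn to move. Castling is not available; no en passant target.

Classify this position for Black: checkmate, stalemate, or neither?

Black to move; black king on e1.
In check: no.
Legal moves for Black: Nxe7, Nh6, Nf6+, Kf2, Ke2, Kd2, Kf1, Kd1.
Black has 8 legal moves and is not in check → neither.

neither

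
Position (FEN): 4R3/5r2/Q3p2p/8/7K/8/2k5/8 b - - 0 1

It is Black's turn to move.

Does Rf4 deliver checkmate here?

no

After Rf4: white king on h4; in check: yes, from the black rook on f4.
White has 3 legal replies: Kh5, Kh3, Kg3.
In check but a legal move exists → not checkmate.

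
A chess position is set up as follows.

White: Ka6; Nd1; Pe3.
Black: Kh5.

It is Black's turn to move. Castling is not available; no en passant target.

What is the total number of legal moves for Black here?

Black to move; king on h5.
In check: no.
Legal moves: Kh6, Kg6, Kg5, Kh4, Kg4.
Count: 5.

5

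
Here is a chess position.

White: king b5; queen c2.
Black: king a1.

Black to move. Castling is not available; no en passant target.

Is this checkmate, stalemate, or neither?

stalemate

Black to move; black king on a1.
In check: no.
King squares — b1: attacked by Qc2; a2: attacked by Qc2; b2: attacked by Qc2.
Legal moves for Black: none.
Not in check and no legal moves → stalemate.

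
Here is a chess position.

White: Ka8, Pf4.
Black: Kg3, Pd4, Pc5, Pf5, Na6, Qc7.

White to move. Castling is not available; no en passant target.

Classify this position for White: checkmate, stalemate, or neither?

stalemate

White to move; white king on a8.
In check: no.
King squares — a7: attacked by Qc7; b7: attacked by Qc7; b8: attacked by Na6.
Legal moves for White: none.
Not in check and no legal moves → stalemate.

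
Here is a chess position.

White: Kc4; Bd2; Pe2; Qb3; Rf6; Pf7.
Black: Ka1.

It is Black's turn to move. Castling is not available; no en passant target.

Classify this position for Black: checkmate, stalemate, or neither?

Black to move; black king on a1.
In check: no.
King squares — b1: attacked by Qb3; a2: attacked by Qb3; b2: attacked by Qb3.
Legal moves for Black: none.
Not in check and no legal moves → stalemate.

stalemate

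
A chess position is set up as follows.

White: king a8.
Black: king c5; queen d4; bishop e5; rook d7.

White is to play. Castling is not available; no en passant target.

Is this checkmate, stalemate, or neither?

stalemate

White to move; white king on a8.
In check: no.
King squares — a7: attacked by Rd7; b7: attacked by Rd7; b8: attacked by Be5.
Legal moves for White: none.
Not in check and no legal moves → stalemate.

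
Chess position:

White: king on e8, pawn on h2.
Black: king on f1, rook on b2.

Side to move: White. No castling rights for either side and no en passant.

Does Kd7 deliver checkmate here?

no

After Kd7: black king on f1; in check: no.
Black is not in check, so this cannot be checkmate.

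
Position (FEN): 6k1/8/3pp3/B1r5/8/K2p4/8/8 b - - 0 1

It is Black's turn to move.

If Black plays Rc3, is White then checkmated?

no

After Rc3: white king on a3; in check: yes, from the black rook on c3.
White has 5 legal replies: Kb4, Ka4, Kb2, Ka2, Bxc3.
In check but a legal move exists → not checkmate.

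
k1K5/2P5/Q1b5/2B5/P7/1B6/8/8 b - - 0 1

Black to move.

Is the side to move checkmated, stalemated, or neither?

checkmate

Black to move; black king on a8.
In check: yes, from the white queen on a6.
King squares — a7: attacked by Bc5; b7: attacked by Qa6; b8: attacked by Pc7.
Legal moves for Black: none.
In check with no legal moves → checkmate.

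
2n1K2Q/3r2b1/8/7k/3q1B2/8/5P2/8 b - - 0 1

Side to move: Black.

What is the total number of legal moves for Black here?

Black to move; king on h5.
In check: yes, from the white queen on h8.
Legal moves: Kg6, Kg4, Bxh8, Bh6.
Count: 4.

4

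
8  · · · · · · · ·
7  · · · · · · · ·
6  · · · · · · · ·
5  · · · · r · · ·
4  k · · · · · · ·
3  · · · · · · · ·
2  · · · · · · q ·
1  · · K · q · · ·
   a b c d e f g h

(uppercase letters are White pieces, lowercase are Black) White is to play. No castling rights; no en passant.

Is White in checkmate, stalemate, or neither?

White to move; white king on c1.
In check: yes, from the black queen on e1.
King squares — b1: attacked by Qe1; d1: attacked by Qe1; b2: attacked by Qg2; c2: attacked by Qg2; d2: attacked by Qe1.
Legal moves for White: none.
In check with no legal moves → checkmate.

checkmate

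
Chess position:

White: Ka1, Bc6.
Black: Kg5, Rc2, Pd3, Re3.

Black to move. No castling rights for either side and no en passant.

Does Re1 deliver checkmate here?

After Re1: white king on a1; in check: yes, from the black rook on e1.
King squares — b1: attacked by Re1; a2: attacked by Rc2; b2: attacked by Rc2.
White has no legal moves → checkmate.

yes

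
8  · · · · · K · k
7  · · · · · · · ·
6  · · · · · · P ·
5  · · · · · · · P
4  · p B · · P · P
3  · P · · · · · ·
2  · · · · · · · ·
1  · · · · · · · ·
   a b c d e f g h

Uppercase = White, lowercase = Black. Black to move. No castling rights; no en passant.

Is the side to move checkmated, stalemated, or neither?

stalemate

Black to move; black king on h8.
In check: no.
King squares — g7: attacked by Kf8; h7: attacked by Pg6; g8: attacked by Bc4.
Legal moves for Black: none.
Not in check and no legal moves → stalemate.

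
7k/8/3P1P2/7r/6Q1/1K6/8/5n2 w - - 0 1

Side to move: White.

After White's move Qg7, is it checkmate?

After Qg7: black king on h8; in check: yes, from the white queen on g7.
King squares — g7: attacked by Pf6; h7: attacked by Qg7; g8: attacked by Qg7.
Black has no legal moves → checkmate.

yes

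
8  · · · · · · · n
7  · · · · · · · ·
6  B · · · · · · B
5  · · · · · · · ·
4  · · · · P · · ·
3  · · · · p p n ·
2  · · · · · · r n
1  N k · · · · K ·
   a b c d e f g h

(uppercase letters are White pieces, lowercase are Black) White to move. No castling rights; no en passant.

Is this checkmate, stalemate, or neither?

checkmate

White to move; white king on g1.
In check: yes, from the black rook on g2.
King squares — f1: attacked by Nh2; h1: attacked by Ng3; f2: attacked by Rg2; g2: attacked by Pf3; h2: attacked by Rg2.
Legal moves for White: none.
In check with no legal moves → checkmate.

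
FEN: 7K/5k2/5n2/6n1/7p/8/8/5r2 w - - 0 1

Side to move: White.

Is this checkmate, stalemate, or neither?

White to move; white king on h8.
In check: no.
King squares — g7: attacked by Kf7; h7: attacked by Ng5; g8: attacked by Nf6.
Legal moves for White: none.
Not in check and no legal moves → stalemate.

stalemate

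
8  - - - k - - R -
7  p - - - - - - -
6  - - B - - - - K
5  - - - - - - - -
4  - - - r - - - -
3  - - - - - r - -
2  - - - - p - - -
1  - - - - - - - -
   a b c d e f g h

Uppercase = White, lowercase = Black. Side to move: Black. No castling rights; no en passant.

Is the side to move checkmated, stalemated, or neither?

neither

Black to move; black king on d8.
In check: yes, from the white rook on g8.
King squares — c7: available; d7: attacked by Bc6; e7: available; c8: attacked by Rg8; e8: attacked by Bc6.
Legal moves for Black: Ke7, Kc7, Rf8.
Black is in check but has 3 legal moves → neither.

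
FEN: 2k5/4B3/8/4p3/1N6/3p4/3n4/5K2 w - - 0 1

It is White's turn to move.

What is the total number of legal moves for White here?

4

White to move; king on f1.
In check: yes, from the black knight on d2.
Legal moves: Kg2, Kf2, Kg1, Ke1.
Count: 4.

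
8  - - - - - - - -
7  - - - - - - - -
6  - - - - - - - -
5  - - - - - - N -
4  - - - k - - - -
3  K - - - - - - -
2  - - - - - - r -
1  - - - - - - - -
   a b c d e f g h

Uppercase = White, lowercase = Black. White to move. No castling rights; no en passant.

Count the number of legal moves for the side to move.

White to move; king on a3.
In check: no.
Legal moves: Nh7, Nf7, Ne6+, Ne4, Nh3, Nf3+, Kb4, Ka4, Kb3.
Count: 9.

9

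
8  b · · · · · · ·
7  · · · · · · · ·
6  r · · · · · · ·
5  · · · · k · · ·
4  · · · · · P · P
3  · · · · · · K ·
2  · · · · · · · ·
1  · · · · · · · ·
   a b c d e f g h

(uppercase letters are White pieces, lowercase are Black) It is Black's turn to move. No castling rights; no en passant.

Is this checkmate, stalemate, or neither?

Black to move; black king on e5.
In check: yes, from the white pawn on f4.
King squares — d4: available; e4: available; f4: attacked by Kg3; d5: available; f5: available; d6: available; e6: available; f6: available.
Legal moves for Black: Kf6, Ke6, Kd6, Kf5, Kd5, Ke4, Kd4.
Black is in check but has 7 legal moves → neither.

neither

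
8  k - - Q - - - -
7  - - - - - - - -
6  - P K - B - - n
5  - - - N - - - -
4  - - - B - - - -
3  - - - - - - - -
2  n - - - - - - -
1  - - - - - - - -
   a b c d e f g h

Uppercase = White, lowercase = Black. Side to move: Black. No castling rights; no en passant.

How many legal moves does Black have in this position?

Black to move; king on a8.
In check: yes, from the white queen on d8.
Legal moves: none.
Count: 0.

0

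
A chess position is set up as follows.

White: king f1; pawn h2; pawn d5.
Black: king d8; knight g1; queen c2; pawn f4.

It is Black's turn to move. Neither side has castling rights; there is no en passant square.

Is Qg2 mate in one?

After Qg2: white king on f1; in check: yes, from the black queen on g2.
White has 2 legal replies: Kxg2, Ke1.
In check but a legal move exists → not checkmate.

no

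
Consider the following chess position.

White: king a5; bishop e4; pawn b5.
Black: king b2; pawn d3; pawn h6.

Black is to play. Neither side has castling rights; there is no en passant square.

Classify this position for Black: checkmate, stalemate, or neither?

neither

Black to move; black king on b2.
In check: no.
Legal moves for Black: Kc3, Kb3, Ka3, Kc2, Ka2, Kc1, Kb1, Ka1, h5, d2.
Black has 10 legal moves and is not in check → neither.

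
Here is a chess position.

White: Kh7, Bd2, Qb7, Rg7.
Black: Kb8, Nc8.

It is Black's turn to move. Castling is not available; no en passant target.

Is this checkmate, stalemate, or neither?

Black to move; black king on b8.
In check: yes, from the white queen on b7.
King squares — a7: attacked by Qb7; b7: attacked by Rg7; c7: attacked by Qb7; a8: attacked by Qb7; c8: own knight.
Legal moves for Black: none.
In check with no legal moves → checkmate.

checkmate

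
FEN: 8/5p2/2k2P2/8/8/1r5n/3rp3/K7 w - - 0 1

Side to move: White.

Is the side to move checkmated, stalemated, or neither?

stalemate

White to move; white king on a1.
In check: no.
King squares — b1: attacked by Rb3; a2: attacked by Rd2; b2: attacked by Rd2.
Legal moves for White: none.
Not in check and no legal moves → stalemate.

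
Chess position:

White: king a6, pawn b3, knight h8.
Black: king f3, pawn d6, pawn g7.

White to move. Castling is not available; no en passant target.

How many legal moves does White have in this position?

White to move; king on a6.
In check: no.
Legal moves: Nf7, Ng6, Kb7, Ka7, Kb6, Kb5, Ka5, b4.
Count: 8.

8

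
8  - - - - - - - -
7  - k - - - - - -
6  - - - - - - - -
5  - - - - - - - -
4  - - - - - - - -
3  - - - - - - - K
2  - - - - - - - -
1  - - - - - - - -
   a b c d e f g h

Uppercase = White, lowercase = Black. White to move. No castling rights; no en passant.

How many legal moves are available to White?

White to move; king on h3.
In check: no.
Legal moves: Kh4, Kg4, Kg3, Kh2, Kg2.
Count: 5.

5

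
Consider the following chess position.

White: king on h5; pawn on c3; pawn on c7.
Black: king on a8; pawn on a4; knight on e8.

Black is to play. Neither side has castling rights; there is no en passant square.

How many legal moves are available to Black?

7

Black to move; king on a8.
In check: no.
Legal moves: Ng7+, Nxc7, Nf6+, Nd6, Kb7, Ka7, a3.
Count: 7.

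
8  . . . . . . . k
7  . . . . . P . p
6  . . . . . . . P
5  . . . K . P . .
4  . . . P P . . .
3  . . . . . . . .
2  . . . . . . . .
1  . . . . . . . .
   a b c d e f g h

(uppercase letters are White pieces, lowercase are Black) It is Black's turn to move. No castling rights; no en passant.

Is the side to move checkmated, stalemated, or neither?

Black to move; black king on h8.
In check: no.
King squares — g7: attacked by Ph6; h7: own pawn; g8: attacked by Pf7.
Legal moves for Black: none.
Not in check and no legal moves → stalemate.

stalemate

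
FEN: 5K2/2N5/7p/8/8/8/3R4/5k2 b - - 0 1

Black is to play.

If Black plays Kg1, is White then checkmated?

no

After Kg1: white king on f8; in check: no.
White is not in check, so this cannot be checkmate.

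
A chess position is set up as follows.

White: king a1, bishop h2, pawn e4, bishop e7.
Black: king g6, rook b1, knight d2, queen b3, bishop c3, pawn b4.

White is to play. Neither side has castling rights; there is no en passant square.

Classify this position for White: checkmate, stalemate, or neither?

White to move; white king on a1.
In check: yes, from the black rook on b1 and the black bishop on c3.
King squares — b1: attacked by Nd2; a2: attacked by Qb3; b2: attacked by Rb1.
Legal moves for White: none.
In check with no legal moves → checkmate.

checkmate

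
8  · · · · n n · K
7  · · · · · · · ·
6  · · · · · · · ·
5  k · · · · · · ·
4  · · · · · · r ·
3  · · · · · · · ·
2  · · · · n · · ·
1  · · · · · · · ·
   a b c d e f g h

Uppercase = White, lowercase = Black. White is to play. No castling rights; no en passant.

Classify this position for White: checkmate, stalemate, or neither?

stalemate

White to move; white king on h8.
In check: no.
King squares — g7: attacked by Rg4; h7: attacked by Nf8; g8: attacked by Rg4.
Legal moves for White: none.
Not in check and no legal moves → stalemate.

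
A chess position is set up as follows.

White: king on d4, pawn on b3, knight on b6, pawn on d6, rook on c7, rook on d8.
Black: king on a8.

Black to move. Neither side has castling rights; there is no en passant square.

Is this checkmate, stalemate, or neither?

Black to move; black king on a8.
In check: yes, from the white knight on b6 and the white rook on d8.
King squares — a7: attacked by Rc7; b7: attacked by Rc7; b8: attacked by Rd8.
Legal moves for Black: none.
In check with no legal moves → checkmate.

checkmate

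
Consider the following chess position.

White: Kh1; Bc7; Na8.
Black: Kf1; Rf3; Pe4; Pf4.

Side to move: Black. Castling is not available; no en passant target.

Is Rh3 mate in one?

yes

After Rh3: white king on h1; in check: yes, from the black rook on h3.
King squares — g1: attacked by Kf1; g2: attacked by Kf1; h2: attacked by Rh3.
White has no legal moves → checkmate.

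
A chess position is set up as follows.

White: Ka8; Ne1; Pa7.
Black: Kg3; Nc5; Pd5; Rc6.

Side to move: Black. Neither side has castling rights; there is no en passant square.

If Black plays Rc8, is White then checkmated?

After Rc8: white king on a8; in check: yes, from the black rook on c8.
King squares — a7: own pawn; b7: attacked by Nc5; b8: attacked by Rc8.
White has no legal moves → checkmate.

yes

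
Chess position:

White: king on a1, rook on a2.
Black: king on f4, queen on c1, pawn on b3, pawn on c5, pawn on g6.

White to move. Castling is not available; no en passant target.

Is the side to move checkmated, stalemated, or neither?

checkmate

White to move; white king on a1.
In check: yes, from the black queen on c1.
King squares — b1: attacked by Qc1; a2: own rook; b2: attacked by Qc1.
Legal moves for White: none.
In check with no legal moves → checkmate.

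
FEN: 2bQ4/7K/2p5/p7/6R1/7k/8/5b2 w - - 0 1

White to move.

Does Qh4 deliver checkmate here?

yes

After Qh4: black king on h3; in check: yes, from the white queen on h4.
King squares — g2: attacked by Rg4; h2: attacked by Qh4; g3: attacked by Rg4; g4: attacked by Qh4; h4: attacked by Rg4.
Black has no legal moves → checkmate.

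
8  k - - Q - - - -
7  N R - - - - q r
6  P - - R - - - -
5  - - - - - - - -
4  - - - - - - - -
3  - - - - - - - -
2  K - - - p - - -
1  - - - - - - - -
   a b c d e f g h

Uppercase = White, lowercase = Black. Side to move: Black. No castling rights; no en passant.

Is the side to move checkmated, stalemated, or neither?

Black to move; black king on a8.
In check: yes, from the white queen on d8.
King squares — a7: attacked by Rb7; b7: attacked by Pa6; b8: attacked by Rb7.
Legal moves for Black: none.
In check with no legal moves → checkmate.

checkmate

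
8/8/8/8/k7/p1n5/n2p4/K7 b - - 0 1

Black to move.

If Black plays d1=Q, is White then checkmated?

After d1=Q: white king on a1; in check: yes, from the black queen on d1.
King squares — b1: attacked by Qd1; a2: attacked by Nc3; b2: attacked by Pa3.
White has no legal moves → checkmate.

yes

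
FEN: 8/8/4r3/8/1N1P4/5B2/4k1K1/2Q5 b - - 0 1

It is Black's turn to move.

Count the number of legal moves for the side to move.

0

Black to move; king on e2.
In check: yes, from the white bishop on f3.
Legal moves: none.
Count: 0.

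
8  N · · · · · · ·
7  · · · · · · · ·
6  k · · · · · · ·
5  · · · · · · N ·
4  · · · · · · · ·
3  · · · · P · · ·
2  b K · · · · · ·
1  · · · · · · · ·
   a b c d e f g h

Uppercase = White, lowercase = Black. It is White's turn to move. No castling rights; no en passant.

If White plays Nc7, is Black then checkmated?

no

After Nc7: black king on a6; in check: yes, from the white knight on c7.
Black has 4 legal replies: Kb7, Ka7, Kb6, Ka5.
In check but a legal move exists → not checkmate.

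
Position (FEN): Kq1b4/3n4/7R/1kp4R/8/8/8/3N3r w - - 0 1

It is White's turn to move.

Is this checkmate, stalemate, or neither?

checkmate

White to move; white king on a8.
In check: yes, from the black queen on b8.
King squares — a7: attacked by Qb8; b7: attacked by Qb8; b8: attacked by Nd7.
Legal moves for White: none.
In check with no legal moves → checkmate.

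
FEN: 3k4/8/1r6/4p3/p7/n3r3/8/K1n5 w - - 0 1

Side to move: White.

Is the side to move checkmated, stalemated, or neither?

stalemate

White to move; white king on a1.
In check: no.
King squares — b1: attacked by Na3; a2: attacked by Nc1; b2: attacked by Rb6.
Legal moves for White: none.
Not in check and no legal moves → stalemate.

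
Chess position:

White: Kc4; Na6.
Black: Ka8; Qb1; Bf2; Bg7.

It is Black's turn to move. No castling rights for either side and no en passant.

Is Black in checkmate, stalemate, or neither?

neither

Black to move; black king on a8.
In check: no.
Legal moves for Black include: Kb7, Ka7, Bh8, Bf8, Bh6, Bf6, Be5, Bgd4, Bc3, Bb2, Ba1, Ba7, Bb6, Bc5, Bh4, Bfd4, Bg3, Be3, ... (list truncated; more exist).
Black has legal moves and is not in check → neither.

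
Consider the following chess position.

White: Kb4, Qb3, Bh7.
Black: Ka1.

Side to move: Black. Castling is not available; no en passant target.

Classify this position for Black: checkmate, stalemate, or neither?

Black to move; black king on a1.
In check: no.
King squares — b1: attacked by Qb3; a2: attacked by Qb3; b2: attacked by Qb3.
Legal moves for Black: none.
Not in check and no legal moves → stalemate.

stalemate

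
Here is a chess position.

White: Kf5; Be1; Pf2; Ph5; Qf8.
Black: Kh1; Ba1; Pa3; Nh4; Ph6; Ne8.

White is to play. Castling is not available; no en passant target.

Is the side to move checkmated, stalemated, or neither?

neither

White to move; white king on f5.
In check: yes, from the black knight on h4.
Legal moves for White: Ke6, Kg4, Kf4, Ke4.
White is in check but has 4 legal moves → neither.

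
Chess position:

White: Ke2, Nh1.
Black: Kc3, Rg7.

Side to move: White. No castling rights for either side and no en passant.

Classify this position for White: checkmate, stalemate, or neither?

neither

White to move; white king on e2.
In check: no.
Legal moves for White: Kf3, Ke3, Kf2, Kf1, Ke1, Kd1, Ng3, Nf2.
White has 8 legal moves and is not in check → neither.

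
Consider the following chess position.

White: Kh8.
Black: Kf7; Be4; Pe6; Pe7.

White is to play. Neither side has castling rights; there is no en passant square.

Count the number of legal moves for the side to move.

0

White to move; king on h8.
In check: no.
Legal moves: none.
Count: 0.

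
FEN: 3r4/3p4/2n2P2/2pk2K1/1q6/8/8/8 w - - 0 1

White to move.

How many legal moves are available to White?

5

White to move; king on g5.
In check: no.
Legal moves: Kh6, Kg6, Kh5, Kf5, f7.
Count: 5.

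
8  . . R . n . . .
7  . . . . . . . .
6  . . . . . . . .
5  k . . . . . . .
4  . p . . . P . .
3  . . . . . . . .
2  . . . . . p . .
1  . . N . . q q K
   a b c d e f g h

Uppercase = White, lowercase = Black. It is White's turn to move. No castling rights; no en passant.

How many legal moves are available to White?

0

White to move; king on h1.
In check: yes, from the black queen on g1.
Legal moves: none.
Count: 0.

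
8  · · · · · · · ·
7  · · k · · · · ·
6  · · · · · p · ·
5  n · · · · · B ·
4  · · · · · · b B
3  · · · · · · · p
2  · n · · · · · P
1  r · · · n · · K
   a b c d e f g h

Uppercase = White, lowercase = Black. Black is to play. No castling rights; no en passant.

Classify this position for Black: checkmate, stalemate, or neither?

neither

Black to move; black king on c7.
In check: no.
Legal moves for Black include: Kd8, Kc8, Kb8, Kd7, Kb7, Kd6, Kc6, Kb6, Nb7, Nc6, Nac4, Nb3, Bc8, Bd7, Be6, Bh5, Bf5, Bf3+, ... (list truncated; more exist).
Black has legal moves and is not in check → neither.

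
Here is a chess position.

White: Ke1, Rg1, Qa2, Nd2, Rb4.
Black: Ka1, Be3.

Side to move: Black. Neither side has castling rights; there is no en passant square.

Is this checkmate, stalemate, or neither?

neither

Black to move; black king on a1.
In check: yes, from the white queen on a2.
King squares — b1: attacked by Qa2; a2: available; b2: attacked by Qa2.
Legal moves for Black: Kxa2.
Black is in check but has 1 legal move → neither.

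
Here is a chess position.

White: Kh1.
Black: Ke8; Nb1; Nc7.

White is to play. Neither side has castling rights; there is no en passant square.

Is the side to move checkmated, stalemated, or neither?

White to move; white king on h1.
In check: no.
Legal moves for White: Kh2, Kg2, Kg1.
White has 3 legal moves and is not in check → neither.

neither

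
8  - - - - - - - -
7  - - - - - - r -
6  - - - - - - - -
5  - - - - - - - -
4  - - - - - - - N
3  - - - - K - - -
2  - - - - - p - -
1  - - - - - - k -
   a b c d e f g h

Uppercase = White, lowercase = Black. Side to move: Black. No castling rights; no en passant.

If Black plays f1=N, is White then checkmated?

After f1=N: white king on e3; in check: yes, from the black knight on f1.
White has 6 legal replies: Kf4, Ke4, Kd4, Kf3, Kd3, Ke2.
In check but a legal move exists → not checkmate.

no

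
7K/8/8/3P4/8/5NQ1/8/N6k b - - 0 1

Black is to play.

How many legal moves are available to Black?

Black to move; king on h1.
In check: no.
Legal moves: none.
Count: 0.

0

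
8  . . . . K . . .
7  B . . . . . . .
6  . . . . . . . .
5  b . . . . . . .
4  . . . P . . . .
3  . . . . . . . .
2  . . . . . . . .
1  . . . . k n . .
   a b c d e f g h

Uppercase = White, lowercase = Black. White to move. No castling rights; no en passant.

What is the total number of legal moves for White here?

White to move; king on e8.
In check: no.
Legal moves: Kf8, Kf7, Ke7, Kd7, Bb8, Bb6, Bc5, d5.
Count: 8.

8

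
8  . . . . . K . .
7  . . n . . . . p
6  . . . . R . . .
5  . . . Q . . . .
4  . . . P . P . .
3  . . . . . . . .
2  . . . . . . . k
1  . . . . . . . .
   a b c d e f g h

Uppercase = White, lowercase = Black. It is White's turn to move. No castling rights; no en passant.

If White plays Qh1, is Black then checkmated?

After Qh1: black king on h2; in check: yes, from the white queen on h1.
Black has 2 legal replies: Kg3, Kxh1.
In check but a legal move exists → not checkmate.

no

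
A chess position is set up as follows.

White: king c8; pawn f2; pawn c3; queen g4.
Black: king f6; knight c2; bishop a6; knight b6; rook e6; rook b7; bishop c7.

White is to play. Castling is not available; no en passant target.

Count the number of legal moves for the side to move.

0

White to move; king on c8.
In check: yes, from the black knight on b6.
Legal moves: none.
Count: 0.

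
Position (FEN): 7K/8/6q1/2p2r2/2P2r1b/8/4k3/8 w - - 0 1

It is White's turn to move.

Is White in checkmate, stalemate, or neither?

White to move; white king on h8.
In check: no.
King squares — g7: attacked by Qg6; h7: attacked by Qg6; g8: attacked by Qg6.
Legal moves for White: none.
Not in check and no legal moves → stalemate.

stalemate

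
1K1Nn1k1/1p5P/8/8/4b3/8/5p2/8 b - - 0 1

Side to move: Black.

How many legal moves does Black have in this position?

5

Black to move; king on g8.
In check: yes, from the white pawn on h7.
Legal moves: Kh8, Kf8, Kxh7, Kg7, Bxh7.
Count: 5.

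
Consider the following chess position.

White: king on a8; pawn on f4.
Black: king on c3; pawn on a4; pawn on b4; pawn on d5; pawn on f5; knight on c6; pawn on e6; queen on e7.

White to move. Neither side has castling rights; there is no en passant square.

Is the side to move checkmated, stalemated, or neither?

White to move; white king on a8.
In check: no.
King squares — a7: attacked by Nc6; b7: attacked by Qe7; b8: attacked by Nc6.
Legal moves for White: none.
Not in check and no legal moves → stalemate.

stalemate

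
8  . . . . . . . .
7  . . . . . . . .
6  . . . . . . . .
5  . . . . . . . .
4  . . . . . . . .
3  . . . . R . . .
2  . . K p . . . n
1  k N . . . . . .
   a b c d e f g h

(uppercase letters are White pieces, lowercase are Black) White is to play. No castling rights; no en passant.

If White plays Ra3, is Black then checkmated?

After Ra3: black king on a1; in check: yes, from the white rook on a3.
King squares — b1: attacked by Kc2; a2: attacked by Ra3; b2: attacked by Kc2.
Black has no legal moves → checkmate.

yes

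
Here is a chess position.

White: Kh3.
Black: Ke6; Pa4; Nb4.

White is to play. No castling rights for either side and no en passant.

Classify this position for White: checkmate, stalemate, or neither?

White to move; white king on h3.
In check: no.
Legal moves for White: Kh4, Kg4, Kg3, Kh2, Kg2.
White has 5 legal moves and is not in check → neither.

neither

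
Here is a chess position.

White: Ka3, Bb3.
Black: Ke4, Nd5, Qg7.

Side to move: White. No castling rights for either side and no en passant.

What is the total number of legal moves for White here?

8

White to move; king on a3.
In check: no.
Legal moves: Bxd5+, Bc4, Ba4, Bc2+, Ba2, Bd1, Ka4, Ka2.
Count: 8.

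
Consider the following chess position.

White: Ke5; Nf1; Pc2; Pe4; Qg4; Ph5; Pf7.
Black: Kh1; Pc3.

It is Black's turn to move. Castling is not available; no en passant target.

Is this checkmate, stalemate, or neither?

Black to move; black king on h1.
In check: no.
King squares — g1: attacked by Qg4; g2: attacked by Qg4; h2: attacked by Nf1.
Legal moves for Black: none.
Not in check and no legal moves → stalemate.

stalemate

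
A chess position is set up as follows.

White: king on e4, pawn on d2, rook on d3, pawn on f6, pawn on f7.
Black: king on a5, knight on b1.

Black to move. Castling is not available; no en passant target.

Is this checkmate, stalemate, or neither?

Black to move; black king on a5.
In check: no.
Legal moves for Black: Kb6, Ka6, Kb5, Kb4, Ka4, Nc3+, Na3, Nxd2+.
Black has 8 legal moves and is not in check → neither.

neither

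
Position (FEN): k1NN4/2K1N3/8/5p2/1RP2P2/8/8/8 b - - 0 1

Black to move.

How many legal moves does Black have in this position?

0

Black to move; king on a8.
In check: no.
Legal moves: none.
Count: 0.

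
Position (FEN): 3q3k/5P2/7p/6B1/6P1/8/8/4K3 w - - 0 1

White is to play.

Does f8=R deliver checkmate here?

After f8=R: black king on h8; in check: yes, from the white rook on f8.
Black has 3 legal replies: Kh7, Kg7, Qxf8.
In check but a legal move exists → not checkmate.

no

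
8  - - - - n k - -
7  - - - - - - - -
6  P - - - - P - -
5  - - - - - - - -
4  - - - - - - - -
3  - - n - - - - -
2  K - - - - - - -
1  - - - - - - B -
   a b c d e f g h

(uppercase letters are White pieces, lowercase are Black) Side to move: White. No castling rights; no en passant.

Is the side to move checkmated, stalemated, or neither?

White to move; white king on a2.
In check: yes, from the black knight on c3.
King squares — a1: available; b1: attacked by Nc3; b2: available; a3: available; b3: available.
Legal moves for White: Kb3, Ka3, Kb2, Ka1.
White is in check but has 4 legal moves → neither.

neither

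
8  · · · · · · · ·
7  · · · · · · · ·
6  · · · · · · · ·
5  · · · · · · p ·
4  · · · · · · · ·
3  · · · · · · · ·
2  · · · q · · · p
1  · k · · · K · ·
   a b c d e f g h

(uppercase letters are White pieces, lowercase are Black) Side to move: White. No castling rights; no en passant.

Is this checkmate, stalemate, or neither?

White to move; white king on f1.
In check: no.
King squares — e1: attacked by Qd2; g1: attacked by Ph2; e2: attacked by Qd2; f2: attacked by Qd2; g2: attacked by Qd2.
Legal moves for White: none.
Not in check and no legal moves → stalemate.

stalemate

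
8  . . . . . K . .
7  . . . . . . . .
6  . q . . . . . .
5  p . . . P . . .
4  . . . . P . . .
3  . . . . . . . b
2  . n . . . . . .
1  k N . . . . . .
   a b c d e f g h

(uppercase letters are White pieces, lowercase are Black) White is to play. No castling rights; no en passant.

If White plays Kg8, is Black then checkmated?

no

After Kg8: black king on a1; in check: no.
Black is not in check, so this cannot be checkmate.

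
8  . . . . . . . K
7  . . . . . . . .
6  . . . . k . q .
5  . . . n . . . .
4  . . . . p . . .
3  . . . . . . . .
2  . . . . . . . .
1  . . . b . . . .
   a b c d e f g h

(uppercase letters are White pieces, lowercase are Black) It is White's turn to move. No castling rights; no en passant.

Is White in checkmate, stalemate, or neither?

White to move; white king on h8.
In check: no.
King squares — g7: attacked by Qg6; h7: attacked by Qg6; g8: attacked by Qg6.
Legal moves for White: none.
Not in check and no legal moves → stalemate.

stalemate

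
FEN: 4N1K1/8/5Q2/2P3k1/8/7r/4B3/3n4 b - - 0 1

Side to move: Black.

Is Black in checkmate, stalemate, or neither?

checkmate

Black to move; black king on g5.
In check: yes, from the white queen on f6.
King squares — f4: attacked by Qf6; g4: attacked by Be2; h4: attacked by Qf6; f5: attacked by Qf6; h5: attacked by Be2; f6: attacked by Ne8; g6: attacked by Qf6; h6: attacked by Qf6.
Legal moves for Black: none.
In check with no legal moves → checkmate.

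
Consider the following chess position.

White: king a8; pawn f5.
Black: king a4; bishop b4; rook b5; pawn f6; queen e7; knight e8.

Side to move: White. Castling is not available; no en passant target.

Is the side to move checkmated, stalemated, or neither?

White to move; white king on a8.
In check: no.
King squares — a7: attacked by Qe7; b7: attacked by Rb5; b8: attacked by Rb5.
Legal moves for White: none.
Not in check and no legal moves → stalemate.

stalemate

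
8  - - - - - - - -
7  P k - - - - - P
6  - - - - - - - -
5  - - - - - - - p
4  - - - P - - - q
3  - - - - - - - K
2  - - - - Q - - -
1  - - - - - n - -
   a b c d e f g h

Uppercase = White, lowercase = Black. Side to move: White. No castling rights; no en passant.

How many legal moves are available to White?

White to move; king on h3.
In check: yes, from the black queen on h4.
Legal moves: Kxh4, Kg2.
Count: 2.

2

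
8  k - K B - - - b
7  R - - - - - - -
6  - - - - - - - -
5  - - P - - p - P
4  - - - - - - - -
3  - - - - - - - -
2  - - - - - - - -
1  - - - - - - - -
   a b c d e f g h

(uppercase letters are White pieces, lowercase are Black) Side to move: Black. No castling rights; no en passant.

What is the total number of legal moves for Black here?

Black to move; king on a8.
In check: yes, from the white rook on a7.
Legal moves: Kxa7.
Count: 1.

1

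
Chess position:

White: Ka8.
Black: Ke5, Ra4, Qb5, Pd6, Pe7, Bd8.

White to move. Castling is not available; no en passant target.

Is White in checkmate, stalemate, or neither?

White to move; white king on a8.
In check: yes, from the black rook on a4.
King squares — a7: attacked by Ra4; b7: attacked by Qb5; b8: attacked by Qb5.
Legal moves for White: none.
In check with no legal moves → checkmate.

checkmate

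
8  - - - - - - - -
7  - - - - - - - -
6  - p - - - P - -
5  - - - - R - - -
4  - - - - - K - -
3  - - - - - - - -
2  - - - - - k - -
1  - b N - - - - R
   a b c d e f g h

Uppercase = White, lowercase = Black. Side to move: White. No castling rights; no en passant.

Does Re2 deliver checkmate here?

yes

After Re2: black king on f2; in check: yes, from the white rook on e2.
King squares — e1: attacked by Rh1; f1: attacked by Rh1; g1: attacked by Rh1; e2: attacked by Nc1; g2: attacked by Re2; e3: attacked by Re2; f3: attacked by Kf4; g3: attacked by Kf4.
Black has no legal moves → checkmate.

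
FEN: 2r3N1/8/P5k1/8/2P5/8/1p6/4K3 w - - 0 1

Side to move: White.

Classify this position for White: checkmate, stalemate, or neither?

White to move; white king on e1.
In check: no.
Legal moves for White: Ne7+, Nh6, Nf6, Kf2, Ke2, Kd2, Kf1, Kd1, a7, c5.
White has 10 legal moves and is not in check → neither.

neither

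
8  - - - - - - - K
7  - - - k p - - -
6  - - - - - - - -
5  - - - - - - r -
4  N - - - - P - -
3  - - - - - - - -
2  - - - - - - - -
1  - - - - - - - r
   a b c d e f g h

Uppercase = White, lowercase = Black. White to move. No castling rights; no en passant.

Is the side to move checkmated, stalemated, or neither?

White to move; white king on h8.
In check: yes, from the black rook on h1.
King squares — g7: attacked by Rg5; h7: attacked by Rh1; g8: attacked by Rg5.
Legal moves for White: none.
In check with no legal moves → checkmate.

checkmate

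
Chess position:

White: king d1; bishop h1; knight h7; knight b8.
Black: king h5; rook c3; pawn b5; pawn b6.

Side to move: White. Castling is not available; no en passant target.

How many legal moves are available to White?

16

White to move; king on d1.
In check: no.
Legal moves: Nd7, Nc6, Na6, Nf8, Nf6+, Ng5, Ba8, Bb7, Bc6, Bd5, Be4, Bf3+, Bg2, Ke2, Kd2, Ke1.
Count: 16.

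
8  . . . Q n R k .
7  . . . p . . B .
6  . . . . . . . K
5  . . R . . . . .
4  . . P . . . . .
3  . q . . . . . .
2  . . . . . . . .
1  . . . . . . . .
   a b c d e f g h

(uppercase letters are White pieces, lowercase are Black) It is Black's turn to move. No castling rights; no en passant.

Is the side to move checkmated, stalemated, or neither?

checkmate

Black to move; black king on g8.
In check: yes, from the white rook on f8.
King squares — f7: attacked by Rf8; g7: attacked by Kh6; h7: attacked by Kh6; f8: attacked by Bg7; h8: attacked by Bg7.
Legal moves for Black: none.
In check with no legal moves → checkmate.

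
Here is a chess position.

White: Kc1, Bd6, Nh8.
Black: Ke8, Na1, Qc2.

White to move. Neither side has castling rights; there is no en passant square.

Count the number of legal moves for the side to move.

0

White to move; king on c1.
In check: yes, from the black queen on c2.
Legal moves: none.
Count: 0.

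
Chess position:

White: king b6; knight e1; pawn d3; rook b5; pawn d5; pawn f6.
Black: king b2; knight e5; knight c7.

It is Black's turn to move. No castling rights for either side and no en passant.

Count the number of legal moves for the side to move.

6

Black to move; king on b2.
In check: yes, from the white rook on b5.
Legal moves: Kc3, Ka3, Ka2, Kc1, Ka1, Nxb5.
Count: 6.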